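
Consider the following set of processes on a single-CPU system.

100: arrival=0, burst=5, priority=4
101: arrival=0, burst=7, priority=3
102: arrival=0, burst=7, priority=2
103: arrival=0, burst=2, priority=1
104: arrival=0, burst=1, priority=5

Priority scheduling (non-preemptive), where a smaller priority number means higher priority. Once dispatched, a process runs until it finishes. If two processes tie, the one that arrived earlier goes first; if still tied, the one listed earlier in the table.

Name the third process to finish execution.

Gantt: | 103 0-2 | 102 2-9 | 101 9-16 | 100 16-21 | 104 21-22 |
Completion: 100=21  101=16  102=9  103=2  104=22
Finish order: 103 → 102 → 101 → 100 → 104

101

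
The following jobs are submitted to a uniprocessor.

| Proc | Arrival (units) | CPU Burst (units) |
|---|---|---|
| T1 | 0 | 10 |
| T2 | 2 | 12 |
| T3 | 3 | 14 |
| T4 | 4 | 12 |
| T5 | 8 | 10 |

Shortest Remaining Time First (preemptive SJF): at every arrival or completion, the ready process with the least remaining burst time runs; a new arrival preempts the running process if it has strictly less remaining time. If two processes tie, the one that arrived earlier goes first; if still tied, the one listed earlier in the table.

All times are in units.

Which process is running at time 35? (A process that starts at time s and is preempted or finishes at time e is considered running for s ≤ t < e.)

T4

Gantt: | T1 0-10 | T5 10-20 | T2 20-32 | T4 32-44 | T3 44-58 |
Completion: T1=10  T2=32  T3=58  T4=44  T5=20
Turnaround (C−A): T1=10  T2=30  T3=55  T4=40  T5=12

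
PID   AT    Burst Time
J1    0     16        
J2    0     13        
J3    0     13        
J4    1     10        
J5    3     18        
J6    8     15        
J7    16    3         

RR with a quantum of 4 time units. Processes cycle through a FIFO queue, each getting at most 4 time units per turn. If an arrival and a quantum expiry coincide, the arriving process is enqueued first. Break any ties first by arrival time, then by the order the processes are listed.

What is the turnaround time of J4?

64

Schedule: | J1 0-4 | J2 4-8 | J3 8-12 | J4 12-16 | J5 16-20 | J1 20-24 | J6 24-28 | J2 28-32 | J3 32-36 | J7 36-39 | J4 39-43 | J5 43-47 | J1 47-51 | J6 51-55 | J2 55-59 | J3 59-63 | J4 63-65 | J5 65-69 | J1 69-73 | J6 73-77 | J2 77-78 | J3 78-79 | J5 79-83 | J6 83-86 | J5 86-88 |
Completion: J1=73  J2=78  J3=79  J4=65  J5=88  J6=86  J7=39
Turnaround(J4) = completion − arrival = 65 − 1 = 64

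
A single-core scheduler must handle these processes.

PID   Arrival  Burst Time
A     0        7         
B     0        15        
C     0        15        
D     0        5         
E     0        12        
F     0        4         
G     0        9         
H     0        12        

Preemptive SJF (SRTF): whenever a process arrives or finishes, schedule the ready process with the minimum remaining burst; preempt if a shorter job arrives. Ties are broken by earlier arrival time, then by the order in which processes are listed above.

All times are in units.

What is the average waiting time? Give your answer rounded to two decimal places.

25.50

Gantt: | F 0-4 | D 4-9 | A 9-16 | G 16-25 | E 25-37 | H 37-49 | B 49-64 | C 64-79 |
Completion: A=16  B=64  C=79  D=9  E=37  F=4  G=25  H=49
Turnaround (C−A): A=16  B=64  C=79  D=9  E=37  F=4  G=25  H=49
Waiting times: A=9, B=49, C=64, D=4, E=25, F=0, G=16, H=37
Average waiting = (9+49+64+4+25+0+16+37) / 8 = 204/8 = 25.50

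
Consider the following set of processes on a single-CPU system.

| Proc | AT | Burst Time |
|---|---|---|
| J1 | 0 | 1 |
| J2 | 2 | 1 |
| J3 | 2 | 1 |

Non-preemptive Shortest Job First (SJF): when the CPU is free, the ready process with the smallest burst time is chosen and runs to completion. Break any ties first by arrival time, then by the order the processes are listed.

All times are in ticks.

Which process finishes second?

J2

Schedule: | J1 0-1 | idle 1-2 | J2 2-3 | J3 3-4 |
Completion: J1=1  J2=3  J3=4
Finish order: J1 → J2 → J3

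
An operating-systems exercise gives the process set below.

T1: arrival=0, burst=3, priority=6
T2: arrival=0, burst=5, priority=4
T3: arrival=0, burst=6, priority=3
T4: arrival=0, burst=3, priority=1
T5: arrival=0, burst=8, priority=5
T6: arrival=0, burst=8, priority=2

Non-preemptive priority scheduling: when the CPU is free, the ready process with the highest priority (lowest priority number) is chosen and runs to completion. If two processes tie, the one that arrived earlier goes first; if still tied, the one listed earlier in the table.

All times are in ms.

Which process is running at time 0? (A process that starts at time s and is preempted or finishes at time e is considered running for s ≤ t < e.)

T4

Schedule: | T4 0-3 | T6 3-11 | T3 11-17 | T2 17-22 | T5 22-30 | T1 30-33 |
Completion: T1=33  T2=22  T3=17  T4=3  T5=30  T6=11
Turnaround (C−A): T1=33  T2=22  T3=17  T4=3  T5=30  T6=11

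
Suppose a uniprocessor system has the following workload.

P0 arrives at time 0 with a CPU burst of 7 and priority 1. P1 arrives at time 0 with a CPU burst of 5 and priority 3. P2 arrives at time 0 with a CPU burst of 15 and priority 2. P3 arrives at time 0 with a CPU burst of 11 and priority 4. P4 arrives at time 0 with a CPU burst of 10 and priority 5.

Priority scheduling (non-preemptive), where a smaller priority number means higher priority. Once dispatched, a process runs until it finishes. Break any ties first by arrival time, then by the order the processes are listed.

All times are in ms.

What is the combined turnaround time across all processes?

142

Timeline: | P0 0-7 | P2 7-22 | P1 22-27 | P3 27-38 | P4 38-48 |
Completion: P0=7  P1=27  P2=22  P3=38  P4=48
Turnaround (C−A): P0=7  P1=27  P2=22  P3=38  P4=48
Turnaround = completion − arrival: P0=7, P1=27, P2=22, P3=38, P4=48
Total turnaround = 7 + 27 + 22 + 38 + 48 = 142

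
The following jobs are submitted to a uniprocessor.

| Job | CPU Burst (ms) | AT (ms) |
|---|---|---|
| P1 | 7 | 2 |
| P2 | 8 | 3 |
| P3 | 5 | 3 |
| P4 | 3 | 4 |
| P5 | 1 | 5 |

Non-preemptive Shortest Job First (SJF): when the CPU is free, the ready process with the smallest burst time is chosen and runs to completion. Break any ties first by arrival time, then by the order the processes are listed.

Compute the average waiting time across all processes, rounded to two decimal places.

7.00

Schedule: | idle 0-2 | P1 2-9 | P5 9-10 | P4 10-13 | P3 13-18 | P2 18-26 |
Completion: P1=9  P2=26  P3=18  P4=13  P5=10
Turnaround (C−A): P1=7  P2=23  P3=15  P4=9  P5=5
Waiting times: P1=0, P2=15, P3=10, P4=6, P5=4
Average waiting = (0+15+10+6+4) / 5 = 35/5 = 7.00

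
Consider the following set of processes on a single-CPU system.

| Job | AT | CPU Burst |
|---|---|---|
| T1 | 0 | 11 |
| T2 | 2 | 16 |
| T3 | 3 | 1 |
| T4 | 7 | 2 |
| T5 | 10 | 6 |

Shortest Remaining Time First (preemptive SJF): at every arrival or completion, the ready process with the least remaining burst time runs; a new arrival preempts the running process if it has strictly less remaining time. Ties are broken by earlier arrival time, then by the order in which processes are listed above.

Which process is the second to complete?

Schedule: | T1 0-3 | T3 3-4 | T1 4-7 | T4 7-9 | T1 9-14 | T5 14-20 | T2 20-36 |
Completion: T1=14  T2=36  T3=4  T4=9  T5=20
Turnaround (C−A): T1=14  T2=34  T3=1  T4=2  T5=10
Finish order: T3 → T4 → T1 → T5 → T2

T4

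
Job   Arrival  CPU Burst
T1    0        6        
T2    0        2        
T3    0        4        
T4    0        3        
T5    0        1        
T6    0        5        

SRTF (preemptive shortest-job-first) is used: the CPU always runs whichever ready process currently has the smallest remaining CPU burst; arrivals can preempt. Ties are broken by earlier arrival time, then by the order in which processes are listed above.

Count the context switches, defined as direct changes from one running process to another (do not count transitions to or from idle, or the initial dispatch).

5

Schedule: | T5 0-1 | T2 1-3 | T4 3-6 | T3 6-10 | T6 10-15 | T1 15-21 |
Completion: T1=21  T2=3  T3=10  T4=6  T5=1  T6=15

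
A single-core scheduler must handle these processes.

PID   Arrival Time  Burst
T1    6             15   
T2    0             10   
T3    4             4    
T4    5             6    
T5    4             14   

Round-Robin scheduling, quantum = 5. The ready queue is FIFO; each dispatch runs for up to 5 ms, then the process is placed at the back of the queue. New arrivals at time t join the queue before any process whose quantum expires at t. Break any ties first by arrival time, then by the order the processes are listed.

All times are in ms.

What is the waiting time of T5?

Schedule: | T2 0-5 | T3 5-9 | T5 9-14 | T4 14-19 | T2 19-24 | T1 24-29 | T5 29-34 | T4 34-35 | T1 35-40 | T5 40-44 | T1 44-49 |
Completion: T1=49  T2=24  T3=9  T4=35  T5=44
Turnaround (C−A): T1=43  T2=24  T3=5  T4=30  T5=40
Waiting(T5) = turnaround − burst = 40 − 14 = 26

26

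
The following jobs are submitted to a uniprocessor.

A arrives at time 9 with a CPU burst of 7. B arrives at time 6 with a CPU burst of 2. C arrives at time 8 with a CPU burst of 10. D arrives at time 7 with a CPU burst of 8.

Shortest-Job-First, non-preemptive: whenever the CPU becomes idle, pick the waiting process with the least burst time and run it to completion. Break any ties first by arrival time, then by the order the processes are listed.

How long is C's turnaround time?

Timeline: | idle 0-6 | B 6-8 | D 8-16 | A 16-23 | C 23-33 |
Completion: A=23  B=8  C=33  D=16
Turnaround (C−A): A=14  B=2  C=25  D=9
Turnaround(C) = completion − arrival = 33 − 8 = 25

25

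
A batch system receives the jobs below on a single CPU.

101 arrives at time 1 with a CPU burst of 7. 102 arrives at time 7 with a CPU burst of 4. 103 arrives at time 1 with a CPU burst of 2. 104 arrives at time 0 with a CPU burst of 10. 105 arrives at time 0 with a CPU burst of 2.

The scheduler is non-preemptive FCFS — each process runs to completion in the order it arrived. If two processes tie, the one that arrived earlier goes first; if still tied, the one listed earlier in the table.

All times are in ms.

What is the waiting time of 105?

Gantt: | 104 0-10 | 105 10-12 | 101 12-19 | 103 19-21 | 102 21-25 |
Completion: 101=19  102=25  103=21  104=10  105=12
Waiting(105) = turnaround − burst = 12 − 2 = 10

10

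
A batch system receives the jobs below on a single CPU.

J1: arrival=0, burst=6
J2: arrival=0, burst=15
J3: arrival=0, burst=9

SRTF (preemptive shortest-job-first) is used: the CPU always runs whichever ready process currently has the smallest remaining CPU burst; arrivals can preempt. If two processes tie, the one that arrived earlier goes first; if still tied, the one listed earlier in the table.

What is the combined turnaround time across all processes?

51

Timeline: | J1 0-6 | J3 6-15 | J2 15-30 |
Completion: J1=6  J2=30  J3=15
Turnaround = completion − arrival: J1=6, J2=30, J3=15
Total turnaround = 6 + 30 + 15 = 51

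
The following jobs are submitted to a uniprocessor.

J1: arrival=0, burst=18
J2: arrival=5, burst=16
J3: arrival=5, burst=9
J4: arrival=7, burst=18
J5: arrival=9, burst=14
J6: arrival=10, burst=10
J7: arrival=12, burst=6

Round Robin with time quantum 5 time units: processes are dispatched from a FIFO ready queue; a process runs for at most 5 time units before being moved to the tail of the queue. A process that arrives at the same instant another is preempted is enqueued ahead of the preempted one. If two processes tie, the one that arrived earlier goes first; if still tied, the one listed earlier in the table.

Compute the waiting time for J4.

66

Schedule: | J1 0-5 | J2 5-10 | J3 10-15 | J1 15-20 | J4 20-25 | J5 25-30 | J6 30-35 | J2 35-40 | J7 40-45 | J3 45-49 | J1 49-54 | J4 54-59 | J5 59-64 | J6 64-69 | J2 69-74 | J7 74-75 | J1 75-78 | J4 78-83 | J5 83-87 | J2 87-88 | J4 88-91 |
Completion: J1=78  J2=88  J3=49  J4=91  J5=87  J6=69  J7=75
Waiting(J4) = turnaround − burst = 84 − 18 = 66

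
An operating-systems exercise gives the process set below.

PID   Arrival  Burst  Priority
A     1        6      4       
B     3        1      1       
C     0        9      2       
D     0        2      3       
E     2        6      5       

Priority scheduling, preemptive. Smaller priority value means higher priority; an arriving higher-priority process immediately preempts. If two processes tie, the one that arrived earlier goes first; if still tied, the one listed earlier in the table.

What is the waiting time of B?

Gantt: | C 0-3 | B 3-4 | C 4-10 | D 10-12 | A 12-18 | E 18-24 |
Completion: A=18  B=4  C=10  D=12  E=24
Waiting(B) = turnaround − burst = 1 − 1 = 0

0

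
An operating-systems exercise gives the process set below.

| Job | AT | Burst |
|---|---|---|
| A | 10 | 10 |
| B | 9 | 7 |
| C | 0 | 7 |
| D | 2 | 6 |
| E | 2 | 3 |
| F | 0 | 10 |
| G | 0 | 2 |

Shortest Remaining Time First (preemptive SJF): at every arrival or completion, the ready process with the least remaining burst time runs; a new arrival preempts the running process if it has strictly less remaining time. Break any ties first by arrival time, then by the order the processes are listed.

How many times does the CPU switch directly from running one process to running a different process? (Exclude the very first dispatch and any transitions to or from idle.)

6

Schedule: | G 0-2 | E 2-5 | D 5-11 | C 11-18 | B 18-25 | F 25-35 | A 35-45 |
Completion: A=45  B=25  C=18  D=11  E=5  F=35  G=2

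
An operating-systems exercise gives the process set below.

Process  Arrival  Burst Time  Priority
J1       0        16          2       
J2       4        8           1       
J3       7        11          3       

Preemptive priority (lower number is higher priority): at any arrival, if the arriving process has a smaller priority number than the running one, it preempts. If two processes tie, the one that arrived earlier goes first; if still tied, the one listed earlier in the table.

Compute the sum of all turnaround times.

Timeline: | J1 0-4 | J2 4-12 | J1 12-24 | J3 24-35 |
Completion: J1=24  J2=12  J3=35
Turnaround (C−A): J1=24  J2=8  J3=28
Turnaround = completion − arrival: J1=24, J2=8, J3=28
Total turnaround = 24 + 8 + 28 = 60

60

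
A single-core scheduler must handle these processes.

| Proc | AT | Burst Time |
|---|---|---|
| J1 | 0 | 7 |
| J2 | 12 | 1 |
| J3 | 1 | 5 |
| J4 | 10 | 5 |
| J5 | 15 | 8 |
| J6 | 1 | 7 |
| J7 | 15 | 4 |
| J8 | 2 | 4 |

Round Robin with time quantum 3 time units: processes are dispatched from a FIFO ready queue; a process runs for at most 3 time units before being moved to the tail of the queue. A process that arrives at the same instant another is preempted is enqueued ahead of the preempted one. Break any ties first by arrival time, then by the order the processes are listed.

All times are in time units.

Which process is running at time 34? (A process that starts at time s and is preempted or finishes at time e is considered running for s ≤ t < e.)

J4

Timeline: | J1 0-3 | J3 3-6 | J6 6-9 | J8 9-12 | J1 12-15 | J3 15-17 | J6 17-20 | J4 20-23 | J2 23-24 | J8 24-25 | J5 25-28 | J7 28-31 | J1 31-32 | J6 32-33 | J4 33-35 | J5 35-38 | J7 38-39 | J5 39-41 |
Completion: J1=32  J2=24  J3=17  J4=35  J5=41  J6=33  J7=39  J8=25
Turnaround (C−A): J1=32  J2=12  J3=16  J4=25  J5=26  J6=32  J7=24  J8=23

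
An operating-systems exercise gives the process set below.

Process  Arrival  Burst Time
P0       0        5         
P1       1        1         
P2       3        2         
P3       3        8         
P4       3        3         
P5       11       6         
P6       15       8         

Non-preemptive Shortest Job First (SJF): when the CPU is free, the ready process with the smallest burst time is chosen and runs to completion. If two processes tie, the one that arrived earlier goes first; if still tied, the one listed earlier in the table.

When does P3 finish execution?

25

Schedule: | P0 0-5 | P1 5-6 | P2 6-8 | P4 8-11 | P5 11-17 | P3 17-25 | P6 25-33 |
Completion: P0=5  P1=6  P2=8  P3=25  P4=11  P5=17  P6=33
Turnaround (C−A): P0=5  P1=5  P2=5  P3=22  P4=8  P5=6  P6=18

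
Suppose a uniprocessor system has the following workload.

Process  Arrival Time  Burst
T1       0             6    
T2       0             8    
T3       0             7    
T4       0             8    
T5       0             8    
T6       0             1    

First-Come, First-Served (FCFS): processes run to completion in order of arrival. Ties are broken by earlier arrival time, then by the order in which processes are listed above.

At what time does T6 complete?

Timeline: | T1 0-6 | T2 6-14 | T3 14-21 | T4 21-29 | T5 29-37 | T6 37-38 |
Completion: T1=6  T2=14  T3=21  T4=29  T5=37  T6=38
Turnaround (C−A): T1=6  T2=14  T3=21  T4=29  T5=37  T6=38

38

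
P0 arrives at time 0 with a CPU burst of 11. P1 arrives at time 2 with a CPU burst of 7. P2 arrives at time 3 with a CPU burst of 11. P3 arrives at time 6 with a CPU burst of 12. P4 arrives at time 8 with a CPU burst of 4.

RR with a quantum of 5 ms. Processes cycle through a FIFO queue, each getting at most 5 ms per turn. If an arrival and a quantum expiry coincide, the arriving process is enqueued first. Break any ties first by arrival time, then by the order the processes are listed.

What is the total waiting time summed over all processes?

Schedule: | P0 0-5 | P1 5-10 | P2 10-15 | P0 15-20 | P3 20-25 | P4 25-29 | P1 29-31 | P2 31-36 | P0 36-37 | P3 37-42 | P2 42-43 | P3 43-45 |
Completion: P0=37  P1=31  P2=43  P3=45  P4=29
Waiting = turnaround − burst: P0=26, P1=22, P2=29, P3=27, P4=17
Total waiting = 26 + 22 + 29 + 27 + 17 = 121

121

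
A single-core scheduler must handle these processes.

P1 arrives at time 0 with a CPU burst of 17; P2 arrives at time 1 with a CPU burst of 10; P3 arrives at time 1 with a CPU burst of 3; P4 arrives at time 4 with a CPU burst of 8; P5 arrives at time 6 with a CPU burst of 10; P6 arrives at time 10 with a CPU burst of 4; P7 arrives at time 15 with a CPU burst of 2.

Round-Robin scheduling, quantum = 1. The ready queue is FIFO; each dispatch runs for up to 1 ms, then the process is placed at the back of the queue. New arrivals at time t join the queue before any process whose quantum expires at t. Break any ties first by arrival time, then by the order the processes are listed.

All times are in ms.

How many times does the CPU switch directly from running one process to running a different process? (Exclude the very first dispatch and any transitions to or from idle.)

49

Timeline: | P1 0-1 | P2 1-2 | P3 2-3 | P1 3-4 | P2 4-5 | P3 5-6 | P4 6-7 | P1 7-8 | P2 8-9 | P5 9-10 | P3 10-11 | P4 11-12 | P1 12-13 | P2 13-14 | P6 14-15 | P5 15-16 | P4 16-17 | P1 17-18 | P2 18-19 | P7 19-20 | P6 20-21 | P5 21-22 | P4 22-23 | P1 23-24 | P2 24-25 | P7 25-26 | P6 26-27 | P5 27-28 | P4 28-29 | P1 29-30 | P2 30-31 | P6 31-32 | P5 32-33 | P4 33-34 | P1 34-35 | P2 35-36 | P5 36-37 | P4 37-38 | P1 38-39 | P2 39-40 | P5 40-41 | P4 41-42 | P1 42-43 | P2 43-44 | P5 44-45 | P1 45-46 | P5 46-47 | P1 47-48 | P5 48-49 | P1 49-54 |
Completion: P1=54  P2=44  P3=11  P4=42  P5=49  P6=32  P7=26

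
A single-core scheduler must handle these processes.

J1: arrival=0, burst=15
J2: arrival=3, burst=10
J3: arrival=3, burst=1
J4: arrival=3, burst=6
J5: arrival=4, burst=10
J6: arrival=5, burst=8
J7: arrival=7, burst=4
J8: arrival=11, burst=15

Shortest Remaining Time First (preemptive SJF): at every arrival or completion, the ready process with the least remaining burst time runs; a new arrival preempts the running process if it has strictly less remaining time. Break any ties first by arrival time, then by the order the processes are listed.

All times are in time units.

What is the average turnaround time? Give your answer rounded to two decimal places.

Gantt: | J1 0-3 | J3 3-4 | J4 4-10 | J7 10-14 | J6 14-22 | J2 22-32 | J5 32-42 | J1 42-54 | J8 54-69 |
Completion: J1=54  J2=32  J3=4  J4=10  J5=42  J6=22  J7=14  J8=69
Turnaround (C−A): J1=54  J2=29  J3=1  J4=7  J5=38  J6=17  J7=7  J8=58
Turnaround times: J1=54, J2=29, J3=1, J4=7, J5=38, J6=17, J7=7, J8=58
Average turnaround = (54+29+1+7+38+17+7+58) / 8 = 211/8 = 26.38

26.38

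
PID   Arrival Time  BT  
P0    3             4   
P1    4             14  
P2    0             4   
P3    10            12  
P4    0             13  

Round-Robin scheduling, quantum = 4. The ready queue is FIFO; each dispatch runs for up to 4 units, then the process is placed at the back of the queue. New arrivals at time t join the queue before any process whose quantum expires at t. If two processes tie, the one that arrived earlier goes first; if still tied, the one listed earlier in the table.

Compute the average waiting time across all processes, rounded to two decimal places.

17.00

Timeline: | P2 0-4 | P4 4-8 | P0 8-12 | P1 12-16 | P4 16-20 | P3 20-24 | P1 24-28 | P4 28-32 | P3 32-36 | P1 36-40 | P4 40-41 | P3 41-45 | P1 45-47 |
Completion: P0=12  P1=47  P2=4  P3=45  P4=41
Turnaround (C−A): P0=9  P1=43  P2=4  P3=35  P4=41
Waiting times: P0=5, P1=29, P2=0, P3=23, P4=28
Average waiting = (5+29+0+23+28) / 5 = 85/5 = 17.00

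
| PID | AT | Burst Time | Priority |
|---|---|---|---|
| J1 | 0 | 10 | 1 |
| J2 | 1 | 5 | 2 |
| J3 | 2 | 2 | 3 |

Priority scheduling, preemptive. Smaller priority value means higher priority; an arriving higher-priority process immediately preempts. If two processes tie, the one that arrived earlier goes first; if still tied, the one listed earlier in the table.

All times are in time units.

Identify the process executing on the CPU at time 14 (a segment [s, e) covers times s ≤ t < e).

Timeline: | J1 0-10 | J2 10-15 | J3 15-17 |
Completion: J1=10  J2=15  J3=17

J2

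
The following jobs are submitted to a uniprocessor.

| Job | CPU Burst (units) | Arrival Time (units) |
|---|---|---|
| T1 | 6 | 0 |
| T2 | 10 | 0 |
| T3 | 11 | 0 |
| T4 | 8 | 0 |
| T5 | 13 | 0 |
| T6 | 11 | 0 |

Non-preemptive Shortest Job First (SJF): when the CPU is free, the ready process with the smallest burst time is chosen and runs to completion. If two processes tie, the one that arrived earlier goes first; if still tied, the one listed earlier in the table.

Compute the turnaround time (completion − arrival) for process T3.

35

Schedule: | T1 0-6 | T4 6-14 | T2 14-24 | T3 24-35 | T6 35-46 | T5 46-59 |
Completion: T1=6  T2=24  T3=35  T4=14  T5=59  T6=46
Turnaround (C−A): T1=6  T2=24  T3=35  T4=14  T5=59  T6=46
Turnaround(T3) = completion − arrival = 35 − 0 = 35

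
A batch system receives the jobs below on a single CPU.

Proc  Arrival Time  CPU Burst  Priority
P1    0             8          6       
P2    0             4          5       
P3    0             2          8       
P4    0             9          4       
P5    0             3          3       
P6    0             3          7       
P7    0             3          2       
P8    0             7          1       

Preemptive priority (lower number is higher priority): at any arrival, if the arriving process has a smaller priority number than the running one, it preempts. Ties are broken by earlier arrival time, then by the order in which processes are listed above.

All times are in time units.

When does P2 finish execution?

Schedule: | P8 0-7 | P7 7-10 | P5 10-13 | P4 13-22 | P2 22-26 | P1 26-34 | P6 34-37 | P3 37-39 |
Completion: P1=34  P2=26  P3=39  P4=22  P5=13  P6=37  P7=10  P8=7

26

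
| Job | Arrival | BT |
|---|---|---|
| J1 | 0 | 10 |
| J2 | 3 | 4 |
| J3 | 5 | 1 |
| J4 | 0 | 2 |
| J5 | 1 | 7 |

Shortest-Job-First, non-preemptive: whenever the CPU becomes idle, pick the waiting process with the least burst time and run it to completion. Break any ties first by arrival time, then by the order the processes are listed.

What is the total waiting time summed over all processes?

Gantt: | J4 0-2 | J5 2-9 | J3 9-10 | J2 10-14 | J1 14-24 |
Completion: J1=24  J2=14  J3=10  J4=2  J5=9
Turnaround (C−A): J1=24  J2=11  J3=5  J4=2  J5=8
Waiting = turnaround − burst: J1=14, J2=7, J3=4, J4=0, J5=1
Total waiting = 14 + 7 + 4 + 0 + 1 = 26

26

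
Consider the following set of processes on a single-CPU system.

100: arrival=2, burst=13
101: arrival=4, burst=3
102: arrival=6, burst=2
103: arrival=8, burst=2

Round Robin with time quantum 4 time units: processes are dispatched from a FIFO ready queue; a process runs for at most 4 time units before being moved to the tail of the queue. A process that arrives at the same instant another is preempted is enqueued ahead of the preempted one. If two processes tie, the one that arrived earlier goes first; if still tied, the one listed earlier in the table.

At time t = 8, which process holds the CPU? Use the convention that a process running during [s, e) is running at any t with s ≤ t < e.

Schedule: | idle 0-2 | 100 2-6 | 101 6-9 | 102 9-11 | 100 11-15 | 103 15-17 | 100 17-22 |
Completion: 100=22  101=9  102=11  103=17
Turnaround (C−A): 100=20  101=5  102=5  103=9

101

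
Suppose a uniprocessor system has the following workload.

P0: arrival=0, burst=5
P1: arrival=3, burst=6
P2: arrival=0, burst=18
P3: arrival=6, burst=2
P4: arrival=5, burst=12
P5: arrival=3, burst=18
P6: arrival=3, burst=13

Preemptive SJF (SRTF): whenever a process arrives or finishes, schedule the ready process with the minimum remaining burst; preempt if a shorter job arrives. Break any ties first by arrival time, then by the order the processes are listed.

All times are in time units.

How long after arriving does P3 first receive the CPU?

Timeline: | P0 0-5 | P1 5-6 | P3 6-8 | P1 8-13 | P4 13-25 | P6 25-38 | P2 38-56 | P5 56-74 |
Completion: P0=5  P1=13  P2=56  P3=8  P4=25  P5=74  P6=38
Turnaround (C−A): P0=5  P1=10  P2=56  P3=2  P4=20  P5=71  P6=35
Response(P3) = first start − arrival = 6 − 6 = 0

0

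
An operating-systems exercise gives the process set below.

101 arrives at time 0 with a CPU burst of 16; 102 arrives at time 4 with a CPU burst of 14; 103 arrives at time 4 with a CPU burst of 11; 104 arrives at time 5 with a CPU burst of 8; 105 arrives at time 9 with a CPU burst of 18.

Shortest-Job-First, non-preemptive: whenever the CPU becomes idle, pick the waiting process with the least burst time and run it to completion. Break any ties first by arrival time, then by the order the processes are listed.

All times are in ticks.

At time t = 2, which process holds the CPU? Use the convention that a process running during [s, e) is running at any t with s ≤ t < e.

Gantt: | 101 0-16 | 104 16-24 | 103 24-35 | 102 35-49 | 105 49-67 |
Completion: 101=16  102=49  103=35  104=24  105=67
Turnaround (C−A): 101=16  102=45  103=31  104=19  105=58

101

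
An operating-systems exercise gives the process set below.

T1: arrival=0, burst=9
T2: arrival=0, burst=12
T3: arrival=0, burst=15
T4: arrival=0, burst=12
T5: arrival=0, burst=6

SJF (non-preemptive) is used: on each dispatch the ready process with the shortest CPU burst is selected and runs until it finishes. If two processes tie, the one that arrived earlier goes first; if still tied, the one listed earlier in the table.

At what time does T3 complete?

Timeline: | T5 0-6 | T1 6-15 | T2 15-27 | T4 27-39 | T3 39-54 |
Completion: T1=15  T2=27  T3=54  T4=39  T5=6
Turnaround (C−A): T1=15  T2=27  T3=54  T4=39  T5=6

54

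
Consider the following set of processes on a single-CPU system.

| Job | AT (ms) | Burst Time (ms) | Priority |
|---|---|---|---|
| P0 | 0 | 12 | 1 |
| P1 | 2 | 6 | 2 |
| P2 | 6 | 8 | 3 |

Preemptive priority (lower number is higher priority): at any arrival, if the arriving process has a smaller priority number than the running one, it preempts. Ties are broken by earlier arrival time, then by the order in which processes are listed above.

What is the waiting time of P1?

Gantt: | P0 0-12 | P1 12-18 | P2 18-26 |
Completion: P0=12  P1=18  P2=26
Turnaround (C−A): P0=12  P1=16  P2=20
Waiting(P1) = turnaround − burst = 16 − 6 = 10

10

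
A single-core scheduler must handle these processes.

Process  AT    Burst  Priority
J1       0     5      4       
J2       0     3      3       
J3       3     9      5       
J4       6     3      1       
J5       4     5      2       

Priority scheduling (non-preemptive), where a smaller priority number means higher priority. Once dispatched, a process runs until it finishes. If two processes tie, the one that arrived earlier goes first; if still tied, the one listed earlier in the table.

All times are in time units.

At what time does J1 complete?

Schedule: | J2 0-3 | J1 3-8 | J4 8-11 | J5 11-16 | J3 16-25 |
Completion: J1=8  J2=3  J3=25  J4=11  J5=16

8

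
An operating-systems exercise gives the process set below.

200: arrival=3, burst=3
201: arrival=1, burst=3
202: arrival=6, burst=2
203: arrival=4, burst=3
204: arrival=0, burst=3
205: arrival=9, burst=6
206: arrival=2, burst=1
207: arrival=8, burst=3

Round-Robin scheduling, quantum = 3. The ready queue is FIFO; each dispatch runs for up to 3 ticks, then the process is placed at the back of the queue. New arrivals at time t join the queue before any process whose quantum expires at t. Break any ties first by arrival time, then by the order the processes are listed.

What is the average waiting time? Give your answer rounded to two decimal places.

Schedule: | 204 0-3 | 201 3-6 | 206 6-7 | 200 7-10 | 203 10-13 | 202 13-15 | 207 15-18 | 205 18-24 |
Completion: 200=10  201=6  202=15  203=13  204=3  205=24  206=7  207=18
Waiting times: 200=4, 201=2, 202=7, 203=6, 204=0, 205=9, 206=4, 207=7
Average waiting = (4+2+7+6+0+9+4+7) / 8 = 39/8 = 4.88

4.88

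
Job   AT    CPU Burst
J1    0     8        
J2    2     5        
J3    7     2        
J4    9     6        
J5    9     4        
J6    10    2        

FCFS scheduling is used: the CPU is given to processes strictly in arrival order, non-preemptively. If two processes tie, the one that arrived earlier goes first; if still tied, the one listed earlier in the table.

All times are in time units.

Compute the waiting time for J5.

12

Timeline: | J1 0-8 | J2 8-13 | J3 13-15 | J4 15-21 | J5 21-25 | J6 25-27 |
Completion: J1=8  J2=13  J3=15  J4=21  J5=25  J6=27
Turnaround (C−A): J1=8  J2=11  J3=8  J4=12  J5=16  J6=17
Waiting(J5) = turnaround − burst = 16 − 4 = 12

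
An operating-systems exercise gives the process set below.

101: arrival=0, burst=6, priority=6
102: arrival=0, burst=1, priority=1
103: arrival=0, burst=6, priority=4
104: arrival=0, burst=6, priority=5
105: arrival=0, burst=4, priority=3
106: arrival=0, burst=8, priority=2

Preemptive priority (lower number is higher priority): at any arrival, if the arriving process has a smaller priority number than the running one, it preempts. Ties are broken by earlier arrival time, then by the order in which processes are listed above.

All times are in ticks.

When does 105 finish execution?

Gantt: | 102 0-1 | 106 1-9 | 105 9-13 | 103 13-19 | 104 19-25 | 101 25-31 |
Completion: 101=31  102=1  103=19  104=25  105=13  106=9
Turnaround (C−A): 101=31  102=1  103=19  104=25  105=13  106=9

13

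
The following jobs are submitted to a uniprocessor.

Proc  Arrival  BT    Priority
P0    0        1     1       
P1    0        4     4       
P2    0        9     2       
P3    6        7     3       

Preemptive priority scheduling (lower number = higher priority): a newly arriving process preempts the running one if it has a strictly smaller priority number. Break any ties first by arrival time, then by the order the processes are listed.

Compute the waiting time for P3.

Schedule: | P0 0-1 | P2 1-10 | P3 10-17 | P1 17-21 |
Completion: P0=1  P1=21  P2=10  P3=17
Turnaround (C−A): P0=1  P1=21  P2=10  P3=11
Waiting(P3) = turnaround − burst = 11 − 7 = 4

4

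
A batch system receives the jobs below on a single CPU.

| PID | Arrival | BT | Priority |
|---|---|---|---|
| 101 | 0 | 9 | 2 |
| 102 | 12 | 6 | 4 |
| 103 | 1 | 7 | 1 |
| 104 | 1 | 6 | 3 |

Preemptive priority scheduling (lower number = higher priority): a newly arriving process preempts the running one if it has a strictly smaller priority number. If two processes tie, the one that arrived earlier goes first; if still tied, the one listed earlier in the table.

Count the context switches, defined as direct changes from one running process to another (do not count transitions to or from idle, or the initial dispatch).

Gantt: | 101 0-1 | 103 1-8 | 101 8-16 | 104 16-22 | 102 22-28 |
Completion: 101=16  102=28  103=8  104=22
Turnaround (C−A): 101=16  102=16  103=7  104=21

4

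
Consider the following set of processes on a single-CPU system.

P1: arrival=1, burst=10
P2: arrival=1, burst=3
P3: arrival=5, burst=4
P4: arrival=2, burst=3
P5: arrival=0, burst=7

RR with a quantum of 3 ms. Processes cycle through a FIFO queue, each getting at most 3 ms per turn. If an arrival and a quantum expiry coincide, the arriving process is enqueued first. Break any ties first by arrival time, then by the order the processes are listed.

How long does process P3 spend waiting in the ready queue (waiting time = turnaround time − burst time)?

14

Gantt: | P5 0-3 | P1 3-6 | P2 6-9 | P4 9-12 | P5 12-15 | P3 15-18 | P1 18-21 | P5 21-22 | P3 22-23 | P1 23-27 |
Completion: P1=27  P2=9  P3=23  P4=12  P5=22
Turnaround (C−A): P1=26  P2=8  P3=18  P4=10  P5=22
Waiting(P3) = turnaround − burst = 18 − 4 = 14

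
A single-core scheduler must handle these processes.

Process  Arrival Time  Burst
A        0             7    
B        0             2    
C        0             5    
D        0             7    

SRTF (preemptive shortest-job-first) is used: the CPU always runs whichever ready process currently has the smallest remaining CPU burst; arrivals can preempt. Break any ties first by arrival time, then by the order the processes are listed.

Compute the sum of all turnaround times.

Gantt: | B 0-2 | C 2-7 | A 7-14 | D 14-21 |
Completion: A=14  B=2  C=7  D=21
Turnaround (C−A): A=14  B=2  C=7  D=21
Turnaround = completion − arrival: A=14, B=2, C=7, D=21
Total turnaround = 14 + 2 + 7 + 21 = 44

44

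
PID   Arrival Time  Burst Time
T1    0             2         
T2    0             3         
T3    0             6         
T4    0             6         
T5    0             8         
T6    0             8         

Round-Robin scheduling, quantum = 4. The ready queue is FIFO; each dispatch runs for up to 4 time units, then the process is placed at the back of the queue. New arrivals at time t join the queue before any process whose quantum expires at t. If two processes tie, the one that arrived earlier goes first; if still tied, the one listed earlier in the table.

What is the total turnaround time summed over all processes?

117

Schedule: | T1 0-2 | T2 2-5 | T3 5-9 | T4 9-13 | T5 13-17 | T6 17-21 | T3 21-23 | T4 23-25 | T5 25-29 | T6 29-33 |
Completion: T1=2  T2=5  T3=23  T4=25  T5=29  T6=33
Turnaround (C−A): T1=2  T2=5  T3=23  T4=25  T5=29  T6=33
Turnaround = completion − arrival: T1=2, T2=5, T3=23, T4=25, T5=29, T6=33
Total turnaround = 2 + 5 + 23 + 25 + 29 + 33 = 117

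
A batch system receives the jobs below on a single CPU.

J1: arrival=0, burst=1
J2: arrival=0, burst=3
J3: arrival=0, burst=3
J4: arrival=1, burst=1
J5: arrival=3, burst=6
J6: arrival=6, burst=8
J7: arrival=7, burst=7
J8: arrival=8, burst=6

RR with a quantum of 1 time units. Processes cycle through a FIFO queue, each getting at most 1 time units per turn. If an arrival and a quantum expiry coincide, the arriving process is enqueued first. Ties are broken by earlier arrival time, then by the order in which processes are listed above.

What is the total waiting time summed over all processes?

Gantt: | J1 0-1 | J2 1-2 | J3 2-3 | J4 3-4 | J2 4-5 | J5 5-6 | J3 6-7 | J2 7-8 | J6 8-9 | J5 9-10 | J7 10-11 | J3 11-12 | J8 12-13 | J6 13-14 | J5 14-15 | J7 15-16 | J8 16-17 | J6 17-18 | J5 18-19 | J7 19-20 | J8 20-21 | J6 21-22 | J5 22-23 | J7 23-24 | J8 24-25 | J6 25-26 | J5 26-27 | J7 27-28 | J8 28-29 | J6 29-30 | J7 30-31 | J8 31-32 | J6 32-33 | J7 33-34 | J6 34-35 |
Completion: J1=1  J2=8  J3=12  J4=4  J5=27  J6=35  J7=34  J8=32
Turnaround (C−A): J1=1  J2=8  J3=12  J4=3  J5=24  J6=29  J7=27  J8=24
Waiting = turnaround − burst: J1=0, J2=5, J3=9, J4=2, J5=18, J6=21, J7=20, J8=18
Total waiting = 0 + 5 + 9 + 2 + 18 + 21 + 20 + 18 = 93

93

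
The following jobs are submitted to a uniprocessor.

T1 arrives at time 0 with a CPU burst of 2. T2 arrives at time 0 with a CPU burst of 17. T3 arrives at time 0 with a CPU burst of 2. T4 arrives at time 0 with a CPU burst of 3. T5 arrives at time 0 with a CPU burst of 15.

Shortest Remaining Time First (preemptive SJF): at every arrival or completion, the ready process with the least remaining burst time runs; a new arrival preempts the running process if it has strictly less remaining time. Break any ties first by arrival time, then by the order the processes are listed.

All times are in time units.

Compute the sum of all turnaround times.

Schedule: | T1 0-2 | T3 2-4 | T4 4-7 | T5 7-22 | T2 22-39 |
Completion: T1=2  T2=39  T3=4  T4=7  T5=22
Turnaround = completion − arrival: T1=2, T2=39, T3=4, T4=7, T5=22
Total turnaround = 2 + 39 + 4 + 7 + 22 = 74

74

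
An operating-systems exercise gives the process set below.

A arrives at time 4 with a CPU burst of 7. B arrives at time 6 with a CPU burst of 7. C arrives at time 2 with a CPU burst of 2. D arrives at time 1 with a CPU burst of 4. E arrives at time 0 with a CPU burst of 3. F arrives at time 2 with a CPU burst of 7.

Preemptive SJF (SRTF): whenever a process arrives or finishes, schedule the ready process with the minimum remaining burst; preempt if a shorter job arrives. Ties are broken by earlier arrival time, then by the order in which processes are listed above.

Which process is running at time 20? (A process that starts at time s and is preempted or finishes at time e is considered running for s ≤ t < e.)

A

Timeline: | E 0-3 | C 3-5 | D 5-9 | F 9-16 | A 16-23 | B 23-30 |
Completion: A=23  B=30  C=5  D=9  E=3  F=16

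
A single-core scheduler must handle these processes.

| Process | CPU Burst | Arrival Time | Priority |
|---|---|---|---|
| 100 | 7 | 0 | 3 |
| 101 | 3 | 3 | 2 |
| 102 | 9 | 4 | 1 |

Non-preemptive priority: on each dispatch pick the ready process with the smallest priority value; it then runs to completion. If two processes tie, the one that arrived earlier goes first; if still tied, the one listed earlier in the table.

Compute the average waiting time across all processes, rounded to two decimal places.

5.33

Timeline: | 100 0-7 | 102 7-16 | 101 16-19 |
Completion: 100=7  101=19  102=16
Turnaround (C−A): 100=7  101=16  102=12
Waiting times: 100=0, 101=13, 102=3
Average waiting = (0+13+3) / 3 = 16/3 = 5.33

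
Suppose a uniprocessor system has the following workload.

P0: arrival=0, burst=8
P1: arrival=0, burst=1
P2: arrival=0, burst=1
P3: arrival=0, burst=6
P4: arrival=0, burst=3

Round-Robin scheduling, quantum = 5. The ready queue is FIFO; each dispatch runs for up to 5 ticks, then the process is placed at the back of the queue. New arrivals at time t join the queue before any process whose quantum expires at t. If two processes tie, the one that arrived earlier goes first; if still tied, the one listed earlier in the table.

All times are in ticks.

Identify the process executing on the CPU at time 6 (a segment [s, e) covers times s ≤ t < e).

Timeline: | P0 0-5 | P1 5-6 | P2 6-7 | P3 7-12 | P4 12-15 | P0 15-18 | P3 18-19 |
Completion: P0=18  P1=6  P2=7  P3=19  P4=15
Turnaround (C−A): P0=18  P1=6  P2=7  P3=19  P4=15

P2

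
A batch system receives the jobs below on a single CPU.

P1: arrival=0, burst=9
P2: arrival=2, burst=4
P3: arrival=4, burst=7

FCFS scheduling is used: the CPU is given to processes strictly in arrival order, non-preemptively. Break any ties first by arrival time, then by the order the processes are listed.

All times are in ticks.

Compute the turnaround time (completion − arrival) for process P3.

Schedule: | P1 0-9 | P2 9-13 | P3 13-20 |
Completion: P1=9  P2=13  P3=20
Turnaround(P3) = completion − arrival = 20 − 4 = 16

16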